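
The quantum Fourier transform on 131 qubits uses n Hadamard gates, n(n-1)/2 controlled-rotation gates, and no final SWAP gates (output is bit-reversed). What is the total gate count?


Hadamard gates: 131
Controlled rotations: n*(n-1)/2 = 131*130/2 = 8515
SWAP gates: 0 (omitted)
Total = 131 + 8515
= 8646

8646


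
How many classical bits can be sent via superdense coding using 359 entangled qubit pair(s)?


Superdense coding allows 2 classical bits per shared entangled pair.
359 pair(s) -> 2 * 359 = 718 classical bits

718


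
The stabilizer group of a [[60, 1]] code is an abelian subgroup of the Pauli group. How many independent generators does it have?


For an [[n,k]] stabilizer code:
Number of stabilizer generators = n - k
= 60 - 1
= 59

59


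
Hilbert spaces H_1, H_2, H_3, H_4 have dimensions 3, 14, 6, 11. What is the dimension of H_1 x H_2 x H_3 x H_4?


dim(H_1 x H_2 x H_3 x H_4) = 3 * 14 * 6 * 11
= 42 * 6 * 11
= 252 * 11
= 2772

2772


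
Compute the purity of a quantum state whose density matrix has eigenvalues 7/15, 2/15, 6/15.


tr(rho^2) = sum of eigenvalues squared
= (7/15)^2 + (2/15)^2 + (6/15)^2
= (49 + 4 + 36) / 225
= 89/225
= 0.3956

0.3956


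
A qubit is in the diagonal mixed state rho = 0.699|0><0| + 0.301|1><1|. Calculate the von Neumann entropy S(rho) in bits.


S = -p*log2(p) - (1-p)*log2(1-p)
p = 0.6990, 1-p = 0.3010
= -0.6990 * log2(0.6990) - 0.3010 * log2(0.3010)
= -(-0.3611) - (-0.5214)
= 0.8825

0.8825


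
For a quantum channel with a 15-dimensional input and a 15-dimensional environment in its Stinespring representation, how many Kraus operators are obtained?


Tracing out the environment in an orthonormal basis {|i>_E} gives Kraus operators K_i = <i|_E U |0>_E.
Number of Kraus operators = dim(H_env) = d_env
= 15

15


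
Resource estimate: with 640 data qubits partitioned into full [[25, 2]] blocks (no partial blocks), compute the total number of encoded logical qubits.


Each code block uses 25 physical qubits for 2 logical qubit(s).
Number of complete blocks = floor(640 / 25) = 25
Logical qubits = 25 * 2
= 50

50


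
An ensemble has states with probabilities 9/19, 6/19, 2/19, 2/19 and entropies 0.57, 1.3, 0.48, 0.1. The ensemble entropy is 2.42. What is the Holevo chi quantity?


chi = S(rho) - sum_i p_i * S(rho_i)
Weighted entropy = 9/19 * 0.57 + 6/19 * 1.3 + 2/19 * 0.48 + 2/19 * 0.1
= 0.7416
chi = 2.42 - 0.7416
= 1.6784

1.6784


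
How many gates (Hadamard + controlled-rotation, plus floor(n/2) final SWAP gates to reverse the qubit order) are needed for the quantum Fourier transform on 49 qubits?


Hadamard gates: 49
Controlled rotations: n*(n-1)/2 = 49*48/2 = 1176
SWAP gates: floor(n/2) = floor(49/2) = 24
Total = 49 + 1176 + 24
= 1249

1249


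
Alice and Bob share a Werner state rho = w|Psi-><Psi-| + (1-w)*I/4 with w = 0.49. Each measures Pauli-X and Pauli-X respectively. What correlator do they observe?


|Psi-> = (|01> - |10>)/sqrt(2)
For the pure Bell state, <X_A X_B> = -1 (Bell-state Pauli correlator).
The maximally-mixed part I/4 has tr(I/4 * P tensor P) = 0 for any traceless Pauli P.
So <X_A X_B>_rho = w * (-1) + (1 - w) * 0
= 0.49 * (-1)
= -0.4900

-0.4900


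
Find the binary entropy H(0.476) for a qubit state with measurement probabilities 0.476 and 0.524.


S = -p*log2(p) - (1-p)*log2(1-p)
p = 0.4760, 1-p = 0.5240
= -0.4760 * log2(0.4760) - 0.5240 * log2(0.5240)
= -(-0.5098) - (-0.4886)
= 0.9983

0.9983


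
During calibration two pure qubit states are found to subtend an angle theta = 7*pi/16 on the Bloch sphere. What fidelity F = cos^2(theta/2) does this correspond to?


For states separated by angle theta on Bloch sphere:
F = cos^2(theta/2)
theta = 7*pi/16 = 1.3744
theta/2 = 0.6872
cos(theta/2) = 0.7730
F = 0.5975

0.5975


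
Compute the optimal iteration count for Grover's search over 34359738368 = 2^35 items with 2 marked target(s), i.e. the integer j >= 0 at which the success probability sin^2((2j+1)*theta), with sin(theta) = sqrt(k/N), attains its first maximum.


After j Grover iterations the success probability is P(j) = sin^2((2j+1)*theta), where sin(theta) = sqrt(k/N).
N = 2^35 = 34359738368, k = 2
sin(theta) = sqrt(k/N) = 7.629394531e-06
theta = arcsin(sqrt(k/N)) = 7.629394531e-06 rad
P(j) reaches its first maximum when (2j+1)*theta is as close as possible to pi/2, i.e. j = round(pi/(4*theta) - 1/2).
pi/(4*theta) - 1/2 = 102943.2081
(For comparison, the common estimate pi/4 * sqrt(N/k) = 102943.7081; the exact maximiser is used here.)
Optimal iterations = 102943

102943


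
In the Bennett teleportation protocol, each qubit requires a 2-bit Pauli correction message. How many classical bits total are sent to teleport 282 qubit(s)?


Quantum teleportation requires 2 classical bits per qubit teleported.
282 qubit(s) -> 2 * 282 = 564 classical bits

564


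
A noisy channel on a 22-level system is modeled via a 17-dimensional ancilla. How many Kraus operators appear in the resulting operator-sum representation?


Tracing out the environment in an orthonormal basis {|i>_E} gives Kraus operators K_i = <i|_E U |0>_E.
Number of Kraus operators = dim(H_env) = d_env
= 17

17


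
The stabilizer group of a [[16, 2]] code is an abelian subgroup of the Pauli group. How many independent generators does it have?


For an [[n,k]] stabilizer code:
Number of stabilizer generators = n - k
= 16 - 2
= 14

14


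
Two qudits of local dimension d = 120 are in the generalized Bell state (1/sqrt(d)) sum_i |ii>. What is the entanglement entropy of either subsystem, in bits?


For a maximally entangled state in d x d:
S = log2(d) = log2(120)
= 6.9069

6.9069


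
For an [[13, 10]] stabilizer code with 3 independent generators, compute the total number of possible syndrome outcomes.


Each stabilizer generator gives a binary (+1 or -1) measurement outcome.
With 3 independent generators:
Total syndromes = 2^3
= 8

8


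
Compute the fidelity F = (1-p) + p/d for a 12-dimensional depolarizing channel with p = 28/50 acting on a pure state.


F = (1-p) + p/d
= (1 - 0.5600) + 0.5600/12
= 0.4400 + 0.0467
= 0.4867

0.4867


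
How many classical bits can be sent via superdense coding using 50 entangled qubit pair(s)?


Superdense coding allows 2 classical bits per shared entangled pair.
50 pair(s) -> 2 * 50 = 100 classical bits

100


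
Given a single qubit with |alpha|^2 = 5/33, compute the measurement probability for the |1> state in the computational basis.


|alpha|^2 = 5/33 = 0.1515
|beta|^2 = 1 - 5/33 = 28/33 = 0.8485
P(|1>) = |beta|^2 = 0.8485

0.8485


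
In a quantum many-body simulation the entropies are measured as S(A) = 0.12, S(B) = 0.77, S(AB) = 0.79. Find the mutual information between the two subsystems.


I(A:B) = S(A) + S(B) - S(AB)
= 0.12 + 0.77 - 0.79
= 0.1000

0.1000


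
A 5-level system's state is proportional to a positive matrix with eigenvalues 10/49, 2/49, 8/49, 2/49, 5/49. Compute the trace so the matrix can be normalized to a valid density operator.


tr(M) = sum of eigenvalues
= 10/49 + 2/49 + 8/49 + 2/49 + 5/49
= 27/49
= 0.5510

0.5510


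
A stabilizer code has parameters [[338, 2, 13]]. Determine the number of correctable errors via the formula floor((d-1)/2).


Code parameters: [[338, 2, 13]], distance d = 13.
Number of correctable errors = floor((d-1)/2)
= floor((13 - 1)/2)
= floor(12/2)
= 6

6


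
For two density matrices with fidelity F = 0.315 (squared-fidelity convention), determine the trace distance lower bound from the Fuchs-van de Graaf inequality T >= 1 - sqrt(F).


Fuchs-van de Graaf (squared-fidelity convention): 1 - sqrt(F) <= T <= sqrt(1 - F).
Lower bound: T >= 1 - sqrt(F)
sqrt(F) = sqrt(0.315) = 0.5612
T >= 1 - 0.5612
T >= 0.4388

0.4388


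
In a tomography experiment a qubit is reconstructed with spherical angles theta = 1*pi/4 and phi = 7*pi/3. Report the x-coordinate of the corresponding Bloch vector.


theta = 0.7854, phi = 7.3304
r_x = sin(theta)*cos(phi) = 0.7071 * 0.5000
r_x = 0.3536

0.3536


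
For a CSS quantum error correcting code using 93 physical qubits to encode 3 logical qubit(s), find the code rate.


Code rate R = k/n
= 3/93
= 0.0323

0.0323


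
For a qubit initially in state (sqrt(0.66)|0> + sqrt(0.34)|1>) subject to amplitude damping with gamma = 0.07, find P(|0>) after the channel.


For amplitude damping with parameter gamma on state sqrt(a)|0> + sqrt(b)|1>:
alpha^2 = 0.66, beta^2 = 0.34
P(|0>) = alpha^2 + gamma * beta^2
= 0.66 + 0.07 * 0.34
= 0.66 + 0.0238
= 0.6838

0.6838


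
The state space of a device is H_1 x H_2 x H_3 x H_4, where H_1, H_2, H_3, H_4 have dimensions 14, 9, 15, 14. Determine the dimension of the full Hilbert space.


dim(H_1 x H_2 x H_3 x H_4) = 14 * 9 * 15 * 14
= 126 * 15 * 14
= 1890 * 14
= 26460

26460


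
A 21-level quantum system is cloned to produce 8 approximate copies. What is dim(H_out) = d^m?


Output space = H^(tensor 8) where dim(H) = 21
dim = 21^8
= 441 (after 2 factors)
= 9261 (after 3 factors)
= 194481 (after 4 factors)
= 4084101 (after 5 factors)
= 85766121 (after 6 factors)
= 1801088541 (after 7 factors)
= 37822859361 (after 8 factors)
= 37822859361

37822859361


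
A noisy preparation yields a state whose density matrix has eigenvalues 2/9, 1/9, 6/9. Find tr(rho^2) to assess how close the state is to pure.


tr(rho^2) = sum of eigenvalues squared
= (2/9)^2 + (1/9)^2 + (6/9)^2
= (4 + 1 + 36) / 81
= 41/81
= 0.5062

0.5062


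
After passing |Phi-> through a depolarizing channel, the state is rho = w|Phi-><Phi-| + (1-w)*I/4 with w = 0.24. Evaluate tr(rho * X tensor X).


|Phi-> = (|00> - |11>)/sqrt(2)
For the pure Bell state, <X_A X_B> = -1 (Bell-state Pauli correlator).
The maximally-mixed part I/4 has tr(I/4 * P tensor P) = 0 for any traceless Pauli P.
So <X_A X_B>_rho = w * (-1) + (1 - w) * 0
= 0.24 * (-1)
= -0.2400

-0.2400


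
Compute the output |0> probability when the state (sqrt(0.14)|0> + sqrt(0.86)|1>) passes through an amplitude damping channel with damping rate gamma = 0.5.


For amplitude damping with parameter gamma on state sqrt(a)|0> + sqrt(b)|1>:
alpha^2 = 0.14, beta^2 = 0.86
P(|0>) = alpha^2 + gamma * beta^2
= 0.14 + 0.5 * 0.86
= 0.14 + 0.4300
= 0.5700

0.5700


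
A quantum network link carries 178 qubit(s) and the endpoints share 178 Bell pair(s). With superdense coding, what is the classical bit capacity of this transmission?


Superdense coding allows 2 classical bits per shared entangled pair.
178 pair(s) -> 2 * 178 = 356 classical bits

356


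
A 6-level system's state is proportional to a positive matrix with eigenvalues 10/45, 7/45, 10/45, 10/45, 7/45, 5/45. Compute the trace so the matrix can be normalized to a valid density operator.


tr(M) = sum of eigenvalues
= 10/45 + 7/45 + 10/45 + 10/45 + 7/45 + 5/45
= 49/45
= 1.0889

1.0889


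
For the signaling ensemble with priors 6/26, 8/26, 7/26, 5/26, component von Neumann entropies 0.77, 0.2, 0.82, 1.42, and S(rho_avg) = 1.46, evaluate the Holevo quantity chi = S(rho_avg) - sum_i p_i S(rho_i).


chi = S(rho) - sum_i p_i * S(rho_i)
Weighted entropy = 6/26 * 0.77 + 8/26 * 0.2 + 7/26 * 0.82 + 5/26 * 1.42
= 0.7331
chi = 1.46 - 0.7331
= 0.7269

0.7269


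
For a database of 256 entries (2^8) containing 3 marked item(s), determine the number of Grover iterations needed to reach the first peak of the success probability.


After j Grover iterations the success probability is P(j) = sin^2((2j+1)*theta), where sin(theta) = sqrt(k/N).
N = 2^8 = 256, k = 3
sin(theta) = sqrt(k/N) = 0.1082531755
theta = arcsin(sqrt(k/N)) = 0.1084657303 rad
P(j) reaches its first maximum when (2j+1)*theta is as close as possible to pi/2, i.e. j = round(pi/(4*theta) - 1/2).
pi/(4*theta) - 1/2 = 6.7410
(For comparison, the common estimate pi/4 * sqrt(N/k) = 7.2552; the exact maximiser is used here.)
Optimal iterations = 7

7


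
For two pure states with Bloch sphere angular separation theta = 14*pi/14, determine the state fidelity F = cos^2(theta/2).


For states separated by angle theta on Bloch sphere:
F = cos^2(theta/2)
theta = 14*pi/14 = 3.1416
theta/2 = 1.5708
cos(theta/2) = 0.0000
F = 0.0000

0.0000


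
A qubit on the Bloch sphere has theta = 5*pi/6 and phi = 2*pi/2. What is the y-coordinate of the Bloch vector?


theta = 2.6180, phi = 3.1416
r_y = sin(theta)*sin(phi) = 0.5000 * 0.0000
r_y = 0.0000

0.0000


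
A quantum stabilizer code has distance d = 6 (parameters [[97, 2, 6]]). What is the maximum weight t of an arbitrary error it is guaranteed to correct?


Code parameters: [[97, 2, 6]], distance d = 6.
Number of correctable errors = floor((d-1)/2)
= floor((6 - 1)/2)
= floor(5/2)
= 2

2


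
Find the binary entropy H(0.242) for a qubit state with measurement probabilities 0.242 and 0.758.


S = -p*log2(p) - (1-p)*log2(1-p)
p = 0.2420, 1-p = 0.7580
= -0.2420 * log2(0.2420) - 0.7580 * log2(0.7580)
= -(-0.4954) - (-0.3030)
= 0.7984

0.7984


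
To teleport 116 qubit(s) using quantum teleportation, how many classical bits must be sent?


Quantum teleportation requires 2 classical bits per qubit teleported.
116 qubit(s) -> 2 * 116 = 232 classical bits

232


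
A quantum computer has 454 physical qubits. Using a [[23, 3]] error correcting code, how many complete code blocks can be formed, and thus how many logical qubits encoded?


Each code block uses 23 physical qubits for 3 logical qubit(s).
Number of complete blocks = floor(454 / 23) = 19
Logical qubits = 19 * 3
= 57

57


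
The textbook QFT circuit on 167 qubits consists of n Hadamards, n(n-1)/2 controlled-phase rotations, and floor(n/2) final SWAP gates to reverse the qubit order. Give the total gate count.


Hadamard gates: 167
Controlled rotations: n*(n-1)/2 = 167*166/2 = 13861
SWAP gates: floor(n/2) = floor(167/2) = 83
Total = 167 + 13861 + 83
= 14111

14111


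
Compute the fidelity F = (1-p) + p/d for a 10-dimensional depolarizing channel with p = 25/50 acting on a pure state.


F = (1-p) + p/d
= (1 - 0.5000) + 0.5000/10
= 0.5000 + 0.0500
= 0.5500

0.5500


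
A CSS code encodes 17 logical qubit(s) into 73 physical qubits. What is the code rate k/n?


Code rate R = k/n
= 17/73
= 0.2329

0.2329


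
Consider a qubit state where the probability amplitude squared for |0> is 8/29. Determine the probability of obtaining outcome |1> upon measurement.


|alpha|^2 = 8/29 = 0.2759
|beta|^2 = 1 - 8/29 = 21/29 = 0.7241
P(|1>) = |beta|^2 = 0.7241

0.7241


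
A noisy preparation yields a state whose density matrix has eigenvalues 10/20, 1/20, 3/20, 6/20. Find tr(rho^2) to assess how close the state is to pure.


tr(rho^2) = sum of eigenvalues squared
= (10/20)^2 + (1/20)^2 + (3/20)^2 + (6/20)^2
= (100 + 1 + 9 + 36) / 400
= 146/400
= 0.3650

0.3650


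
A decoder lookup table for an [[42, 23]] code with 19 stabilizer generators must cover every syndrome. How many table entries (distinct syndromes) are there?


Each stabilizer generator gives a binary (+1 or -1) measurement outcome.
With 19 independent generators:
Total syndromes = 2^19
= 524288

524288


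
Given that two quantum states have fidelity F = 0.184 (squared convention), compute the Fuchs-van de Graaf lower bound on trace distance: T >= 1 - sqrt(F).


Fuchs-van de Graaf (squared-fidelity convention): 1 - sqrt(F) <= T <= sqrt(1 - F).
Lower bound: T >= 1 - sqrt(F)
sqrt(F) = sqrt(0.184) = 0.4290
T >= 1 - 0.4290
T >= 0.5710

0.5710


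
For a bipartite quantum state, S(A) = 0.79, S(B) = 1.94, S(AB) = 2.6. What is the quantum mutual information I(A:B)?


I(A:B) = S(A) + S(B) - S(AB)
= 0.79 + 1.94 - 2.6
= 0.1300

0.1300


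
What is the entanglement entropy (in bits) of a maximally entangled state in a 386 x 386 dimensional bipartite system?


For a maximally entangled state in d x d:
S = log2(d) = log2(386)
= 8.5925

8.5925


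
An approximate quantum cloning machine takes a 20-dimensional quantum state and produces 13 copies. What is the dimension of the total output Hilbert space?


Output space = H^(tensor 13) where dim(H) = 20
dim = 20^13
= 400 (after 2 factors)
= 8000 (after 3 factors)
= 160000 (after 4 factors)
= 3200000 (after 5 factors)
= 64000000 (after 6 factors)
= 1280000000 (after 7 factors)
= 25600000000 (after 8 factors)
= 512000000000 (after 9 factors)
= 10240000000000 (after 10 factors)
= 204800000000000 (after 11 factors)
= 4096000000000000 (after 12 factors)
= 81920000000000000 (after 13 factors)
= 81920000000000000

81920000000000000


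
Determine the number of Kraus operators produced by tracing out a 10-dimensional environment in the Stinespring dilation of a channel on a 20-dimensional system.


Tracing out the environment in an orthonormal basis {|i>_E} gives Kraus operators K_i = <i|_E U |0>_E.
Number of Kraus operators = dim(H_env) = d_env
= 10

10


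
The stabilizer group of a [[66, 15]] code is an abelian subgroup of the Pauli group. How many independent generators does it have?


For an [[n,k]] stabilizer code:
Number of stabilizer generators = n - k
= 66 - 15
= 51

51


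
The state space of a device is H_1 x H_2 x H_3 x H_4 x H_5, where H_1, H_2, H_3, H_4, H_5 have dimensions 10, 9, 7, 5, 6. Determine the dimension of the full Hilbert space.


dim(H_1 x H_2 x H_3 x H_4 x H_5) = 10 * 9 * 7 * 5 * 6
= 90 * 7 * 5 * 6
= 630 * 5 * 6
= 3150 * 6
= 18900

18900


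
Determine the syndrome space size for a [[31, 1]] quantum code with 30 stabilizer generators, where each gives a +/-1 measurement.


Each stabilizer generator gives a binary (+1 or -1) measurement outcome.
With 30 independent generators:
Total syndromes = 2^30
= 1073741824

1073741824


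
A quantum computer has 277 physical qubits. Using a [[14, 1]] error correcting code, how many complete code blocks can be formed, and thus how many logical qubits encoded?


Each code block uses 14 physical qubits for 1 logical qubit(s).
Number of complete blocks = floor(277 / 14) = 19
Logical qubits = 19 * 1
= 19

19


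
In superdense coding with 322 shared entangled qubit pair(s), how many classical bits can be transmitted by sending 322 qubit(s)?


Superdense coding allows 2 classical bits per shared entangled pair.
322 pair(s) -> 2 * 322 = 644 classical bits

644


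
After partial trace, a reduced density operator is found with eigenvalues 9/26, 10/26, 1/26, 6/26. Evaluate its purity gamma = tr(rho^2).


tr(rho^2) = sum of eigenvalues squared
= (9/26)^2 + (10/26)^2 + (1/26)^2 + (6/26)^2
= (81 + 100 + 1 + 36) / 676
= 218/676
= 0.3225

0.3225


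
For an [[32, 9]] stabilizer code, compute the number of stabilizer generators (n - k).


For an [[n,k]] stabilizer code:
Number of stabilizer generators = n - k
= 32 - 9
= 23

23


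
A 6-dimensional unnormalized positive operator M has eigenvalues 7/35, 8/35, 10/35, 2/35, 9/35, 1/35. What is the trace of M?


tr(M) = sum of eigenvalues
= 7/35 + 8/35 + 10/35 + 2/35 + 9/35 + 1/35
= 37/35
= 1.0571

1.0571


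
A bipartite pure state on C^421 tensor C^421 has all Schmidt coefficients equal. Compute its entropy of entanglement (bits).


For a maximally entangled state in d x d:
S = log2(d) = log2(421)
= 8.7177

8.7177


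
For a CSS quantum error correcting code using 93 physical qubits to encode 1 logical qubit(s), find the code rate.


Code rate R = k/n
= 1/93
= 0.0108

0.0108


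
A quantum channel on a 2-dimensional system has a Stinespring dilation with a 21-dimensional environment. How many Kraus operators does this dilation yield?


Tracing out the environment in an orthonormal basis {|i>_E} gives Kraus operators K_i = <i|_E U |0>_E.
Number of Kraus operators = dim(H_env) = d_env
= 21

21


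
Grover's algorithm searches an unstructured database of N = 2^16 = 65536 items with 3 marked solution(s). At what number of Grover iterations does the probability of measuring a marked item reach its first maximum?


After j Grover iterations the success probability is P(j) = sin^2((2j+1)*theta), where sin(theta) = sqrt(k/N).
N = 2^16 = 65536, k = 3
sin(theta) = sqrt(k/N) = 0.006765823467
theta = arcsin(sqrt(k/N)) = 0.006765875087 rad
P(j) reaches its first maximum when (2j+1)*theta is as close as possible to pi/2, i.e. j = round(pi/(4*theta) - 1/2).
pi/(4*theta) - 1/2 = 115.5823
(For comparison, the common estimate pi/4 * sqrt(N/k) = 116.0832; the exact maximiser is used here.)
Optimal iterations = 116

116


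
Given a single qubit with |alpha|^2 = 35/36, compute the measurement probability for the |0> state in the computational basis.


|alpha|^2 = 35/36 = 0.9722
|beta|^2 = 1 - 35/36 = 1/36 = 0.0278
P(|0>) = |alpha|^2 = 0.9722

0.9722


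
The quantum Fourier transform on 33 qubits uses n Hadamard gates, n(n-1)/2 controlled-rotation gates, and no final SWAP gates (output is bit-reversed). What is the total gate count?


Hadamard gates: 33
Controlled rotations: n*(n-1)/2 = 33*32/2 = 528
SWAP gates: 0 (omitted)
Total = 33 + 528
= 561

561


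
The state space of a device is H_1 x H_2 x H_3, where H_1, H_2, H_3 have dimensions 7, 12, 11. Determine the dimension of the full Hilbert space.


dim(H_1 x H_2 x H_3) = 7 * 12 * 11
= 84 * 11
= 924

924


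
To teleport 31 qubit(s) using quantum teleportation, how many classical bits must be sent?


Quantum teleportation requires 2 classical bits per qubit teleported.
31 qubit(s) -> 2 * 31 = 62 classical bits

62


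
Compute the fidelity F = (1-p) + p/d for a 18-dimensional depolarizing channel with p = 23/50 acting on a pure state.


F = (1-p) + p/d
= (1 - 0.4600) + 0.4600/18
= 0.5400 + 0.0256
= 0.5656

0.5656


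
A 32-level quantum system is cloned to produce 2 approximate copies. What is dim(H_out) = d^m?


Output space = H^(tensor 2) where dim(H) = 32
dim = 32^2
= 1024

1024


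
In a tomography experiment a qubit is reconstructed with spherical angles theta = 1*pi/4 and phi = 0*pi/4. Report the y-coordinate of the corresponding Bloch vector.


theta = 0.7854, phi = 0.0000
r_y = sin(theta)*sin(phi) = 0.7071 * 0.0000
r_y = 0.0000

0.0000


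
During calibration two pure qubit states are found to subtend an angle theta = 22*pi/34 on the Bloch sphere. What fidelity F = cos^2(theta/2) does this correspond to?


For states separated by angle theta on Bloch sphere:
F = cos^2(theta/2)
theta = 22*pi/34 = 2.0328
theta/2 = 1.0164
cos(theta/2) = 0.5264
F = 0.2771

0.2771


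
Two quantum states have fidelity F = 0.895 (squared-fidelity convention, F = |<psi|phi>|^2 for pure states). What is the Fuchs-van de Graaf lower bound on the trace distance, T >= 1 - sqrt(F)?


Fuchs-van de Graaf (squared-fidelity convention): 1 - sqrt(F) <= T <= sqrt(1 - F).
Lower bound: T >= 1 - sqrt(F)
sqrt(F) = sqrt(0.895) = 0.9460
T >= 1 - 0.9460
T >= 0.0540

0.0540


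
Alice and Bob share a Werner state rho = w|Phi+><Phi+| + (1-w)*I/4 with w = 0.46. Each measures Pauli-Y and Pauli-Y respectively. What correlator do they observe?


|Phi+> = (|00> + |11>)/sqrt(2)
For the pure Bell state, <Y_A Y_B> = -1 (Bell-state Pauli correlator).
The maximally-mixed part I/4 has tr(I/4 * P tensor P) = 0 for any traceless Pauli P.
So <Y_A Y_B>_rho = w * (-1) + (1 - w) * 0
= 0.46 * (-1)
= -0.4600

-0.4600


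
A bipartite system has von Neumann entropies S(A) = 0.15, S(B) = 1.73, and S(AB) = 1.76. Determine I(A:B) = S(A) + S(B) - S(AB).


I(A:B) = S(A) + S(B) - S(AB)
= 0.15 + 1.73 - 1.76
= 0.1200

0.1200


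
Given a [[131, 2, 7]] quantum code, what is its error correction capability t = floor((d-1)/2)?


Code parameters: [[131, 2, 7]], distance d = 7.
Number of correctable errors = floor((d-1)/2)
= floor((7 - 1)/2)
= floor(6/2)
= 3

3


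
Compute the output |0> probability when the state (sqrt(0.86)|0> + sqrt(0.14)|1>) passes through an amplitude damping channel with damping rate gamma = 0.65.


For amplitude damping with parameter gamma on state sqrt(a)|0> + sqrt(b)|1>:
alpha^2 = 0.86, beta^2 = 0.14
P(|0>) = alpha^2 + gamma * beta^2
= 0.86 + 0.65 * 0.14
= 0.86 + 0.0910
= 0.9510

0.9510


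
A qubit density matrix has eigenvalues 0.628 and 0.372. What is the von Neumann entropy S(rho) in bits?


S = -p*log2(p) - (1-p)*log2(1-p)
p = 0.6280, 1-p = 0.3720
= -0.6280 * log2(0.6280) - 0.3720 * log2(0.3720)
= -(-0.4215) - (-0.5307)
= 0.9522

0.9522


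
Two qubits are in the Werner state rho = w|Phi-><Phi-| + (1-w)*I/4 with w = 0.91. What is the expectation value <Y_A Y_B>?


|Phi-> = (|00> - |11>)/sqrt(2)
For the pure Bell state, <Y_A Y_B> = +1 (Bell-state Pauli correlator).
The maximally-mixed part I/4 has tr(I/4 * P tensor P) = 0 for any traceless Pauli P.
So <Y_A Y_B>_rho = w * (+1) + (1 - w) * 0
= 0.91 * (+1)
= 0.9100

0.9100


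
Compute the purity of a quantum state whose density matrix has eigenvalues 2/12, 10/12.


tr(rho^2) = sum of eigenvalues squared
= (2/12)^2 + (10/12)^2
= (4 + 100) / 144
= 104/144
= 0.7222

0.7222


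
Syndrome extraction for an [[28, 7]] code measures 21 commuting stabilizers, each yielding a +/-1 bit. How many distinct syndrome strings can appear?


Each stabilizer generator gives a binary (+1 or -1) measurement outcome.
With 21 independent generators:
Total syndromes = 2^21
= 2097152

2097152


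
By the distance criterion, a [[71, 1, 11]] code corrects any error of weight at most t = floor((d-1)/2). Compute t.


Code parameters: [[71, 1, 11]], distance d = 11.
Number of correctable errors = floor((d-1)/2)
= floor((11 - 1)/2)
= floor(10/2)
= 5

5


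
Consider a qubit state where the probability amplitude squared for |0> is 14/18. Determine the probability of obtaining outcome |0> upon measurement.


|alpha|^2 = 14/18 = 0.7778
|beta|^2 = 1 - 14/18 = 4/18 = 0.2222
P(|0>) = |alpha|^2 = 0.7778

0.7778


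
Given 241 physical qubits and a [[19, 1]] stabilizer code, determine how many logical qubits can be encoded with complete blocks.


Each code block uses 19 physical qubits for 1 logical qubit(s).
Number of complete blocks = floor(241 / 19) = 12
Logical qubits = 12 * 1
= 12

12


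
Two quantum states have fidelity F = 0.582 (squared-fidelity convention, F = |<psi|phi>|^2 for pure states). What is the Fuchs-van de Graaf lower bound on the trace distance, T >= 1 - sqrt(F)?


Fuchs-van de Graaf (squared-fidelity convention): 1 - sqrt(F) <= T <= sqrt(1 - F).
Lower bound: T >= 1 - sqrt(F)
sqrt(F) = sqrt(0.582) = 0.7629
T >= 1 - 0.7629
T >= 0.2371

0.2371


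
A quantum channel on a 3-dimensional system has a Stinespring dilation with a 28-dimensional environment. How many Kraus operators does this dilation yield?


Tracing out the environment in an orthonormal basis {|i>_E} gives Kraus operators K_i = <i|_E U |0>_E.
Number of Kraus operators = dim(H_env) = d_env
= 28

28


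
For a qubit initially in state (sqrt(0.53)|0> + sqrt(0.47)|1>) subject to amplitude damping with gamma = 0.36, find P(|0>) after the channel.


For amplitude damping with parameter gamma on state sqrt(a)|0> + sqrt(b)|1>:
alpha^2 = 0.53, beta^2 = 0.47
P(|0>) = alpha^2 + gamma * beta^2
= 0.53 + 0.36 * 0.47
= 0.53 + 0.1692
= 0.6992

0.6992


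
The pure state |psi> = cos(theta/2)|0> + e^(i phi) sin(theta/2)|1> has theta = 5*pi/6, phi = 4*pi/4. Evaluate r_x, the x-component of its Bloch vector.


theta = 2.6180, phi = 3.1416
r_x = sin(theta)*cos(phi) = 0.5000 * -1.0000
r_x = -0.5000

-0.5000


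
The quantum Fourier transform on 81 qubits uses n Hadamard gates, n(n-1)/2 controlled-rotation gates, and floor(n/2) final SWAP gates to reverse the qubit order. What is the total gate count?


Hadamard gates: 81
Controlled rotations: n*(n-1)/2 = 81*80/2 = 3240
SWAP gates: floor(n/2) = floor(81/2) = 40
Total = 81 + 3240 + 40
= 3361

3361


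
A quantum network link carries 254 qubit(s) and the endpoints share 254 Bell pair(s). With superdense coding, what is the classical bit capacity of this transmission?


Superdense coding allows 2 classical bits per shared entangled pair.
254 pair(s) -> 2 * 254 = 508 classical bits

508


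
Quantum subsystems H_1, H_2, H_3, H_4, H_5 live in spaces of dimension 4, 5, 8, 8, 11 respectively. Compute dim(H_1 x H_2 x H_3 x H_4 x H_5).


dim(H_1 x H_2 x H_3 x H_4 x H_5) = 4 * 5 * 8 * 8 * 11
= 20 * 8 * 8 * 11
= 160 * 8 * 11
= 1280 * 11
= 14080

14080


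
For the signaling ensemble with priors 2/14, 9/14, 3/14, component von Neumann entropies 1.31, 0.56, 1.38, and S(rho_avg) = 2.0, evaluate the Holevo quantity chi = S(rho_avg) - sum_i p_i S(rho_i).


chi = S(rho) - sum_i p_i * S(rho_i)
Weighted entropy = 2/14 * 1.31 + 9/14 * 0.56 + 3/14 * 1.38
= 0.8429
chi = 2.0 - 0.8429
= 1.1571

1.1571


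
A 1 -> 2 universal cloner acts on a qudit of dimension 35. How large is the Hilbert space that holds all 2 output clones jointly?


Output space = H^(tensor 2) where dim(H) = 35
dim = 35^2
= 1225

1225


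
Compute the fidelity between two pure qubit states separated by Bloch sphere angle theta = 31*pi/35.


For states separated by angle theta on Bloch sphere:
F = cos^2(theta/2)
theta = 31*pi/35 = 2.7826
theta/2 = 1.3913
cos(theta/2) = 0.1786
F = 0.0319

0.0319


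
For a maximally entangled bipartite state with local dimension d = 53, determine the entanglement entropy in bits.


For a maximally entangled state in d x d:
S = log2(d) = log2(53)
= 5.7279

5.7279


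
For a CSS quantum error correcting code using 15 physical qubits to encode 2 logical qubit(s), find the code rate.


Code rate R = k/n
= 2/15
= 0.1333

0.1333


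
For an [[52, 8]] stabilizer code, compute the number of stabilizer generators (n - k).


For an [[n,k]] stabilizer code:
Number of stabilizer generators = n - k
= 52 - 8
= 44

44


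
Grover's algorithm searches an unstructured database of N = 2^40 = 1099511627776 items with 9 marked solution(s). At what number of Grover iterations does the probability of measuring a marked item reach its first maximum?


After j Grover iterations the success probability is P(j) = sin^2((2j+1)*theta), where sin(theta) = sqrt(k/N).
N = 2^40 = 1099511627776, k = 9
sin(theta) = sqrt(k/N) = 2.861022949e-06
theta = arcsin(sqrt(k/N)) = 2.861022949e-06 rad
P(j) reaches its first maximum when (2j+1)*theta is as close as possible to pi/2, i.e. j = round(pi/(4*theta) - 1/2).
pi/(4*theta) - 1/2 = 274516.0549
(For comparison, the common estimate pi/4 * sqrt(N/k) = 274516.5549; the exact maximiser is used here.)
Optimal iterations = 274516

274516


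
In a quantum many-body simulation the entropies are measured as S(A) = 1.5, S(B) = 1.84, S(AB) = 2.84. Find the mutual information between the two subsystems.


I(A:B) = S(A) + S(B) - S(AB)
= 1.5 + 1.84 - 2.84
= 0.5000

0.5000


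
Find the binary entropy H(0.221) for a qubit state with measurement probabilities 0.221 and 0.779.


S = -p*log2(p) - (1-p)*log2(1-p)
p = 0.2210, 1-p = 0.7790
= -0.2210 * log2(0.2210) - 0.7790 * log2(0.7790)
= -(-0.4813) - (-0.2807)
= 0.7620

0.7620


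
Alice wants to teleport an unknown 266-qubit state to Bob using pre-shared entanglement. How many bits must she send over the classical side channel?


Quantum teleportation requires 2 classical bits per qubit teleported.
266 qubit(s) -> 2 * 266 = 532 classical bits

532


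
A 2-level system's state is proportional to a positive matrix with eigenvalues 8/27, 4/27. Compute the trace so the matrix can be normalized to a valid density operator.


tr(M) = sum of eigenvalues
= 8/27 + 4/27
= 12/27
= 0.4444

0.4444


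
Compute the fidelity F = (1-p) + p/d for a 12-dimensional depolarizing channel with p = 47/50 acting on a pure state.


F = (1-p) + p/d
= (1 - 0.9400) + 0.9400/12
= 0.0600 + 0.0783
= 0.1383

0.1383


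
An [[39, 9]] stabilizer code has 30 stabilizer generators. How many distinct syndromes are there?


Each stabilizer generator gives a binary (+1 or -1) measurement outcome.
With 30 independent generators:
Total syndromes = 2^30
= 1073741824

1073741824


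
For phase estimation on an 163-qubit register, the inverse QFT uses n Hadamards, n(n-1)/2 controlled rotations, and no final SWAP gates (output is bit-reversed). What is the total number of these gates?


Hadamard gates: 163
Controlled rotations: n*(n-1)/2 = 163*162/2 = 13203
SWAP gates: 0 (omitted)
Total = 163 + 13203
= 13366

13366


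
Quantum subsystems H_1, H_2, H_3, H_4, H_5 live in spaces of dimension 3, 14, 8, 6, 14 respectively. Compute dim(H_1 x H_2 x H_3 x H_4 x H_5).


dim(H_1 x H_2 x H_3 x H_4 x H_5) = 3 * 14 * 8 * 6 * 14
= 42 * 8 * 6 * 14
= 336 * 6 * 14
= 2016 * 14
= 28224

28224


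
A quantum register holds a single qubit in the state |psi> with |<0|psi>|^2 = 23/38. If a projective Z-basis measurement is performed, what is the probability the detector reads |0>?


|alpha|^2 = 23/38 = 0.6053
|beta|^2 = 1 - 23/38 = 15/38 = 0.3947
P(|0>) = |alpha|^2 = 0.6053

0.6053


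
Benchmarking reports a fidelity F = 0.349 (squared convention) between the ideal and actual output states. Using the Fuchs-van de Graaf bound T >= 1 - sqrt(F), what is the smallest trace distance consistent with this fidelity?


Fuchs-van de Graaf (squared-fidelity convention): 1 - sqrt(F) <= T <= sqrt(1 - F).
Lower bound: T >= 1 - sqrt(F)
sqrt(F) = sqrt(0.349) = 0.5908
T >= 1 - 0.5908
T >= 0.4092

0.4092


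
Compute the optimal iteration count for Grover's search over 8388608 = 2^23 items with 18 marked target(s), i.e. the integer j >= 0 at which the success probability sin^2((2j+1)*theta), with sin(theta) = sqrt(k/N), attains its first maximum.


After j Grover iterations the success probability is P(j) = sin^2((2j+1)*theta), where sin(theta) = sqrt(k/N).
N = 2^23 = 8388608, k = 18
sin(theta) = sqrt(k/N) = 0.00146484375
theta = arcsin(sqrt(k/N)) = 0.001464844274 rad
P(j) reaches its first maximum when (2j+1)*theta is as close as possible to pi/2, i.e. j = round(pi/(4*theta) - 1/2).
pi/(4*theta) - 1/2 = 535.6650
(For comparison, the common estimate pi/4 * sqrt(N/k) = 536.1651; the exact maximiser is used here.)
Optimal iterations = 536

536


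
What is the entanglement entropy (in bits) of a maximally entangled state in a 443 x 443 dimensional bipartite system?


For a maximally entangled state in d x d:
S = log2(d) = log2(443)
= 8.7912

8.7912


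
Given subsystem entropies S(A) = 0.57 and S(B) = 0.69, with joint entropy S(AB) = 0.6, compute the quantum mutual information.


I(A:B) = S(A) + S(B) - S(AB)
= 0.57 + 0.69 - 0.6
= 0.6600

0.6600


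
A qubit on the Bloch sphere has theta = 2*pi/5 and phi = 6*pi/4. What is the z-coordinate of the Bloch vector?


theta = 1.2566, phi = 4.7124
r_z = cos(theta) = 0.3090

0.3090


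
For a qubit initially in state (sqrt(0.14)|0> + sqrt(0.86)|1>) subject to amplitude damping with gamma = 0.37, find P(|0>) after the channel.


For amplitude damping with parameter gamma on state sqrt(a)|0> + sqrt(b)|1>:
alpha^2 = 0.14, beta^2 = 0.86
P(|0>) = alpha^2 + gamma * beta^2
= 0.14 + 0.37 * 0.86
= 0.14 + 0.3182
= 0.4582

0.4582


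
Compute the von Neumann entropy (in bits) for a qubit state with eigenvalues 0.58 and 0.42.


S = -p*log2(p) - (1-p)*log2(1-p)
p = 0.5800, 1-p = 0.4200
= -0.5800 * log2(0.5800) - 0.4200 * log2(0.4200)
= -(-0.4558) - (-0.5256)
= 0.9815

0.9815


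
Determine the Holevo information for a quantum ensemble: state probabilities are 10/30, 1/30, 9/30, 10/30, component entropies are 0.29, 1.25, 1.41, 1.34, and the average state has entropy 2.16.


chi = S(rho) - sum_i p_i * S(rho_i)
Weighted entropy = 10/30 * 0.29 + 1/30 * 1.25 + 9/30 * 1.41 + 10/30 * 1.34
= 1.0080
chi = 2.16 - 1.0080
= 1.1520

1.1520


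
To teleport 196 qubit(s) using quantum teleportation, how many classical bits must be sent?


Quantum teleportation requires 2 classical bits per qubit teleported.
196 qubit(s) -> 2 * 196 = 392 classical bits

392


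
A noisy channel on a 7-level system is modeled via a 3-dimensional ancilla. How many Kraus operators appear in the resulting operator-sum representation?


Tracing out the environment in an orthonormal basis {|i>_E} gives Kraus operators K_i = <i|_E U |0>_E.
Number of Kraus operators = dim(H_env) = d_env
= 3

3


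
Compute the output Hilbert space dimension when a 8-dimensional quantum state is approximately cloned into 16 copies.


Output space = H^(tensor 16) where dim(H) = 8
dim = 8^16
= 64 (after 2 factors)
= 512 (after 3 factors)
= 4096 (after 4 factors)
= 32768 (after 5 factors)
= 262144 (after 6 factors)
= 2097152 (after 7 factors)
= 16777216 (after 8 factors)
= 134217728 (after 9 factors)
= 1073741824 (after 10 factors)
= 8589934592 (after 11 factors)
= 68719476736 (after 12 factors)
= 549755813888 (after 13 factors)
= 4398046511104 (after 14 factors)
= 35184372088832 (after 15 factors)
= 281474976710656 (after 16 factors)
= 281474976710656

281474976710656


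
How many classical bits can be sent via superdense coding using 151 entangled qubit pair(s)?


Superdense coding allows 2 classical bits per shared entangled pair.
151 pair(s) -> 2 * 151 = 302 classical bits

302


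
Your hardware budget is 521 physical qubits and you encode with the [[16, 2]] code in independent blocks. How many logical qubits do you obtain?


Each code block uses 16 physical qubits for 2 logical qubit(s).
Number of complete blocks = floor(521 / 16) = 32
Logical qubits = 32 * 2
= 64

64


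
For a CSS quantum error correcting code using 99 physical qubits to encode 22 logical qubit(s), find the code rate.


Code rate R = k/n
= 22/99
= 0.2222

0.2222


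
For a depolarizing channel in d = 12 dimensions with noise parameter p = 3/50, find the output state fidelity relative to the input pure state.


F = (1-p) + p/d
= (1 - 0.0600) + 0.0600/12
= 0.9400 + 0.0050
= 0.9450

0.9450


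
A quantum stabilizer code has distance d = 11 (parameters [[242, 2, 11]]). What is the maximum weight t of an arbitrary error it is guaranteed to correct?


Code parameters: [[242, 2, 11]], distance d = 11.
Number of correctable errors = floor((d-1)/2)
= floor((11 - 1)/2)
= floor(10/2)
= 5

5


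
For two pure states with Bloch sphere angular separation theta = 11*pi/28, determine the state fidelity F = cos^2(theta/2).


For states separated by angle theta on Bloch sphere:
F = cos^2(theta/2)
theta = 11*pi/28 = 1.2342
theta/2 = 0.6171
cos(theta/2) = 0.8156
F = 0.6651

0.6651


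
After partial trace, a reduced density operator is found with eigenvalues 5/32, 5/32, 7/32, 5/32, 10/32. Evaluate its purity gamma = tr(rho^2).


tr(rho^2) = sum of eigenvalues squared
= (5/32)^2 + (5/32)^2 + (7/32)^2 + (5/32)^2 + (10/32)^2
= (25 + 25 + 49 + 25 + 100) / 1024
= 224/1024
= 0.2188

0.2188


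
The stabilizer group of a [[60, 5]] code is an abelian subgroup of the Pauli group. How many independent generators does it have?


For an [[n,k]] stabilizer code:
Number of stabilizer generators = n - k
= 60 - 5
= 55

55


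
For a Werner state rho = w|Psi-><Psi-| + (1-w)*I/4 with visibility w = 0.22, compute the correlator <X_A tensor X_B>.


|Psi-> = (|01> - |10>)/sqrt(2)
For the pure Bell state, <X_A X_B> = -1 (Bell-state Pauli correlator).
The maximally-mixed part I/4 has tr(I/4 * P tensor P) = 0 for any traceless Pauli P.
So <X_A X_B>_rho = w * (-1) + (1 - w) * 0
= 0.22 * (-1)
= -0.2200

-0.2200


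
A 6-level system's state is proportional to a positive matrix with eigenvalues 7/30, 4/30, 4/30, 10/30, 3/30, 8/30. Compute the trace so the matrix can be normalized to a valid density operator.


tr(M) = sum of eigenvalues
= 7/30 + 4/30 + 4/30 + 10/30 + 3/30 + 8/30
= 36/30
= 1.2000

1.2000


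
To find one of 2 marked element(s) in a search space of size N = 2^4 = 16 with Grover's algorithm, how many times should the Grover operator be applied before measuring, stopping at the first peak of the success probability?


After j Grover iterations the success probability is P(j) = sin^2((2j+1)*theta), where sin(theta) = sqrt(k/N).
N = 2^4 = 16, k = 2
sin(theta) = sqrt(k/N) = 0.3535533906
theta = arcsin(sqrt(k/N)) = 0.3613671239 rad
P(j) reaches its first maximum when (2j+1)*theta is as close as possible to pi/2, i.e. j = round(pi/(4*theta) - 1/2).
pi/(4*theta) - 1/2 = 1.6734
(For comparison, the common estimate pi/4 * sqrt(N/k) = 2.2214; the exact maximiser is used here.)
Optimal iterations = 2

2
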